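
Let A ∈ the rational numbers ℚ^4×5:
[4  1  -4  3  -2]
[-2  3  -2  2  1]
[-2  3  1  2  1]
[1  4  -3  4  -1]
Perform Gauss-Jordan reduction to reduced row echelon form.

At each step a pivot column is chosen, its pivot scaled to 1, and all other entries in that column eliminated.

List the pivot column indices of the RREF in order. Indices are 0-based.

pivot columns: 0, 1, 2, 3

pivot(0,0)=4: scale R0 → (1, 1/4, -1, 3/4, -1/2)
  clear (1,0): R1 −= (-2)R0 → (0, 7/2, -4, 7/2, 0)
  clear (2,0): R2 −= (-2)R0 → (0, 7/2, -1, 7/2, 0)
  clear (3,0): R3 −= (1)R0 → (0, 15/4, -2, 13/4, -1/2)
pivot(1,1)=7/2: scale R1 → (0, 1, -8/7, 1, 0)
  clear (0,1): R0 −= (1/4)R1 → (1, 0, -5/7, 1/2, -1/2)
  clear (2,1): R2 −= (7/2)R1 → (0, 0, 3, 0, 0)
  clear (3,1): R3 −= (15/4)R1 → (0, 0, 16/7, -1/2, -1/2)
pivot(2,2)=3: scale R2 → (0, 0, 1, 0, 0)
  clear (0,2): R0 −= (-5/7)R2 → (1, 0, 0, 1/2, -1/2)
  clear (1,2): R1 −= (-8/7)R2 → (0, 1, 0, 1, 0)
  clear (3,2): R3 −= (16/7)R2 → (0, 0, 0, -1/2, -1/2)
pivot(3,3)=-1/2: scale R3 → (0, 0, 0, 1, 1)
  clear (0,3): R0 −= (1/2)R3 → (1, 0, 0, 0, -1)
  clear (1,3): R1 −= (1)R3 → (0, 1, 0, 0, -1)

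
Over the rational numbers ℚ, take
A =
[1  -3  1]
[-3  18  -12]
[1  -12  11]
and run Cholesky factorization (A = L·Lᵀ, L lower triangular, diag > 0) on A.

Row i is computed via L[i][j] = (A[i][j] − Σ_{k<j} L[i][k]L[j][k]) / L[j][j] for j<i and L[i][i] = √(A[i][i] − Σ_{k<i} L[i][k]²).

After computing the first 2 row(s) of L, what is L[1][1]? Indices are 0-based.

L[1][1] = 3

Step 1: L[0][0] = √(1) = 1.
  L[1][0] = (-3) / L[0][0] = -3.
Step 2: L[1][1] = √(9) = 3.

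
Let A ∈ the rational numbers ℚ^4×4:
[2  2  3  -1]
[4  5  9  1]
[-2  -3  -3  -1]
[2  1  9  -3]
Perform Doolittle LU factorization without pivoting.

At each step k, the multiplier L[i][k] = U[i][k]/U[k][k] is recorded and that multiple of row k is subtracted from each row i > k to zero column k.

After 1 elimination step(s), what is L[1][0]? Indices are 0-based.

L[1][0] = 2

[col 0] pivot 2
  R1 -= 2*R0 → (0, 1, 3, 3)  (L[1][0] := 2)
  R2 -= -1*R0 → (0, -1, 0, -2)  (L[2][0] := -1)
  R3 -= 1*R0 → (0, -1, 6, -2)  (L[3][0] := 1)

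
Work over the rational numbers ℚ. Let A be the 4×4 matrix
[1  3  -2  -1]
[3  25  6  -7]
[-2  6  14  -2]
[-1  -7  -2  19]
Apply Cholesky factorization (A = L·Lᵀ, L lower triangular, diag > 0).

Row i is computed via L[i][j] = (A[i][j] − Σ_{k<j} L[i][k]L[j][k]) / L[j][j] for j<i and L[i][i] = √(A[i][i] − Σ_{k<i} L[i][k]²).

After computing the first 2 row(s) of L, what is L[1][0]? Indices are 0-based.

Step 1: L[0][0] = √(1) = 1.
  L[1][0] = (3) / L[0][0] = 3.
Step 2: L[1][1] = √(16) = 4.

L[1][0] = 3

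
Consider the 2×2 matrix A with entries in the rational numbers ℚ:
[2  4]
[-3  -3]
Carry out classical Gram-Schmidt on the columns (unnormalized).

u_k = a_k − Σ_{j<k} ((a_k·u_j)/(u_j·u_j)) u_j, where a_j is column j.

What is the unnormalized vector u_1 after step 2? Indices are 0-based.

u_1 = (18/13, 12/13)

Step 1: u_0 = a_0 = (2, -3).
Step 2: u_1 = a_1 − (17/13)·u_0 = (18/13, 12/13).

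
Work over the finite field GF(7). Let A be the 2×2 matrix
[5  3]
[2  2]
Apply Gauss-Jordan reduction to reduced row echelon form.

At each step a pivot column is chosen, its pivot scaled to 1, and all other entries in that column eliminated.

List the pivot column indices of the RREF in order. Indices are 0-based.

pivot(0,0)=5: scale R0 → (1, 2)
  clear (1,0): R1 −= (2)R0 → (0, 5)
pivot(1,1)=5: scale R1 → (0, 1)
  clear (0,1): R0 −= (2)R1 → (1, 0)

pivot columns: 0, 1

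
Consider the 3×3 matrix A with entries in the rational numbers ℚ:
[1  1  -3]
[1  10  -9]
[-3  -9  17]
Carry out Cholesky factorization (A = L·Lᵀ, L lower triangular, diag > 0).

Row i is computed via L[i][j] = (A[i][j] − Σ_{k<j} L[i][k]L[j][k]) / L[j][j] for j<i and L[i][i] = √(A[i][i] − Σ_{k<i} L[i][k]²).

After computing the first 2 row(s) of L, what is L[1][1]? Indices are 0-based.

L[1][1] = 3

Step 1: L[0][0] = √(1) = 1.
  L[1][0] = (1) / L[0][0] = 1.
Step 2: L[1][1] = √(9) = 3.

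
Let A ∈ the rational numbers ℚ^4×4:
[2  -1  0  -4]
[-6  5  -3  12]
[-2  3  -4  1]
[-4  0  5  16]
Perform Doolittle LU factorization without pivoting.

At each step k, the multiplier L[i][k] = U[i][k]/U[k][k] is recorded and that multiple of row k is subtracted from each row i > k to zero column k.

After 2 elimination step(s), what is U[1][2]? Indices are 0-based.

U[1][2] = -3

[col 0] pivot 2
  R1 -= -3*R0 → (0, 2, -3, 0)  (L[1][0] := -3)
  R2 -= -1*R0 → (0, 2, -4, -3)  (L[2][0] := -1)
  R3 -= -2*R0 → (0, -2, 5, 8)  (L[3][0] := -2)
[col 1] pivot 2
  R2 -= 1*R1 → (0, 0, -1, -3)  (L[2][1] := 1)
  R3 -= -1*R1 → (0, 0, 2, 8)  (L[3][1] := -1)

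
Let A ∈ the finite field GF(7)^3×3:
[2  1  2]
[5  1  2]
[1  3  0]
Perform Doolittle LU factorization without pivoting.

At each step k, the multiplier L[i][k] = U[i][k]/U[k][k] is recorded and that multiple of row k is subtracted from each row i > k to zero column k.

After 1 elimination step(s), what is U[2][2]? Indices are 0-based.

Step 1: pivot at (0,0) is 2.
  row1 ← row1 − (6)·row0  ⇒  L[1][0]=6, U row1=(0, 2, 4)
  row2 ← row2 − (4)·row0  ⇒  L[2][0]=4, U row2=(0, 6, 6)

U[2][2] = 6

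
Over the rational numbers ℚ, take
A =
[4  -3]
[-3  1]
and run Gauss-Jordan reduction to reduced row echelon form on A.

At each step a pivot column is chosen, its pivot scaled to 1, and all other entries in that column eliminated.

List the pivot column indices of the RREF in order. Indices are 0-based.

pivot columns: 0, 1

[1] R0 /= 4  ⇒  (1, -3/4)
     R1 -= -3·R0  ⇒  (0, -5/4)
[2] R1 /= -5/4  ⇒  (0, 1)
     R0 -= -3/4·R1  ⇒  (1, 0)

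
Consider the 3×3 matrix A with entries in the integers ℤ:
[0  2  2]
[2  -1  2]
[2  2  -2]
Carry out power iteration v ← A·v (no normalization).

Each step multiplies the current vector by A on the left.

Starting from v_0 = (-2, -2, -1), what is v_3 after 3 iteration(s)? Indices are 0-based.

v_0 = (-2, -2, -1).
v_1 = A·v_0 = (-6, -4, -6).
v_2 = A·v_1 = (-20, -20, -8).
v_3 = A·v_2 = (-56, -36, -64).

v_3 = (-56, -36, -64)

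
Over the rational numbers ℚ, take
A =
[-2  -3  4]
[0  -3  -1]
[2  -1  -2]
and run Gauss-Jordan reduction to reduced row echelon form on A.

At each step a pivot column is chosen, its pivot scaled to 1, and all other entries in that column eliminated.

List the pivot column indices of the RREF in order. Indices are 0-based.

pivot(0,0)=-2: scale R0 → (1, 3/2, -2)
  clear (2,0): R2 −= (2)R0 → (0, -4, 2)
pivot(1,1)=-3: scale R1 → (0, 1, 1/3)
  clear (0,1): R0 −= (3/2)R1 → (1, 0, -5/2)
  clear (2,1): R2 −= (-4)R1 → (0, 0, 10/3)
pivot(2,2)=10/3: scale R2 → (0, 0, 1)
  clear (0,2): R0 −= (-5/2)R2 → (1, 0, 0)
  clear (1,2): R1 −= (1/3)R2 → (0, 1, 0)

pivot columns: 0, 1, 2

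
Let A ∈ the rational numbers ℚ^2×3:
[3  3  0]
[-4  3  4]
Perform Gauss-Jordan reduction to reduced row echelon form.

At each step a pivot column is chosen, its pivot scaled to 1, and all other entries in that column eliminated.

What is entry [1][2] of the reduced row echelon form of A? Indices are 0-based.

[1] R0 /= 3  ⇒  (1, 1, 0)
     R1 -= -4·R0  ⇒  (0, 7, 4)
[2] R1 /= 7  ⇒  (0, 1, 4/7)
     R0 -= 1·R1  ⇒  (1, 0, -4/7)

M[1][2] = 4/7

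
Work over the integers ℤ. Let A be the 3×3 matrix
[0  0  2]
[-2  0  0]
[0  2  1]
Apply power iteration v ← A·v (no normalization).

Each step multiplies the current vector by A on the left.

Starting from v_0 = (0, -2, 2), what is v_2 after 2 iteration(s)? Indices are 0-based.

v_2 = (-4, -8, -2)

v_0 = (0, -2, 2).
v_1 = A·v_0 = (4, 0, -2).
v_2 = A·v_1 = (-4, -8, -2).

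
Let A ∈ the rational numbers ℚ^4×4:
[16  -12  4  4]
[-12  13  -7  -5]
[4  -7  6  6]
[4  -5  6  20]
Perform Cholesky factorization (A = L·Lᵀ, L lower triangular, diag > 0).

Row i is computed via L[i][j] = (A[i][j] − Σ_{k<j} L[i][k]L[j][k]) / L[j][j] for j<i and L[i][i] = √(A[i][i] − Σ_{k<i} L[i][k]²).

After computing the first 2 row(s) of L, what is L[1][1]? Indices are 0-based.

L[1][1] = 2

Step 1: L[0][0] = √(16) = 4.
  L[1][0] = (-12) / L[0][0] = -3.
Step 2: L[1][1] = √(4) = 2.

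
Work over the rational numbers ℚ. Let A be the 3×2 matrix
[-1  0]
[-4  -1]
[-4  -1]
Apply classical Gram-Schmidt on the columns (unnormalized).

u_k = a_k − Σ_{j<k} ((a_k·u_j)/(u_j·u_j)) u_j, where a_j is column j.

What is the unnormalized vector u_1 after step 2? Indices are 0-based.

Step 1: u_0 = a_0 = (-1, -4, -4).
Step 2: u_1 = a_1 − (8/33)·u_0 = (8/33, -1/33, -1/33).

u_1 = (8/33, -1/33, -1/33)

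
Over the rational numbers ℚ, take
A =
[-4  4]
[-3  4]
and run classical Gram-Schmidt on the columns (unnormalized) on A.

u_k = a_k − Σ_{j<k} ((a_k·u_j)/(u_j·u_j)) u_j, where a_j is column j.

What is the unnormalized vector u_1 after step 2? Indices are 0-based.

Step 1: u_0 = a_0 = (-4, -3).
Step 2: u_1 = a_1 − (-28/25)·u_0 = (-12/25, 16/25).

u_1 = (-12/25, 16/25)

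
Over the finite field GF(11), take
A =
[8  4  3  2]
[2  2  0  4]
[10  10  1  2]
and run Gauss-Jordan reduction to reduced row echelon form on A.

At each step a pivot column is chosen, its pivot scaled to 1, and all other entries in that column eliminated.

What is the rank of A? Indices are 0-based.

pivot(0,0)=8: scale R0 → (1, 6, 10, 3)
  clear (1,0): R1 −= (2)R0 → (0, 1, 2, 9)
  clear (2,0): R2 −= (10)R0 → (0, 5, 0, 5)
pivot(1,1)=1: scale R1 → (0, 1, 2, 9)
  clear (0,1): R0 −= (6)R1 → (1, 0, 9, 4)
  clear (2,1): R2 −= (5)R1 → (0, 0, 1, 4)
pivot(2,2)=1: scale R2 → (0, 0, 1, 4)
  clear (0,2): R0 −= (9)R2 → (1, 0, 0, 1)
  clear (1,2): R1 −= (2)R2 → (0, 1, 0, 1)

rank = 3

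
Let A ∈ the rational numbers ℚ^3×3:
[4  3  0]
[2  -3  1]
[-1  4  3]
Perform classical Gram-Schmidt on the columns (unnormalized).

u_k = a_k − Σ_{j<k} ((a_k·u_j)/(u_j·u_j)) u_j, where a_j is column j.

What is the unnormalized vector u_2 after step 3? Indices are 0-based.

u_2 = (-73/142, 1387/710, 657/355)

Step 1: u_0 = a_0 = (4, 2, -1).
Step 2: u_1 = a_1 − (2/21)·u_0 = (55/21, -67/21, 86/21).
Step 3: u_2 = a_2 − (-1/21)·u_0 − (191/710)·u_1 = (-73/142, 1387/710, 657/355).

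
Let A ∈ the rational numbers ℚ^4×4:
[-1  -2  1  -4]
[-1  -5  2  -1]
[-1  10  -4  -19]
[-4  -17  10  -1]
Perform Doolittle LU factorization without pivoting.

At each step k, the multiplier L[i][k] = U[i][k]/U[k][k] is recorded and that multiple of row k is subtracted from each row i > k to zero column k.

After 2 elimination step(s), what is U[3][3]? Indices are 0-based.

U[3][3] = 6

Step 1: pivot at (0,0) is -1.
  row1 ← row1 − (1)·row0  ⇒  L[1][0]=1, U row1=(0, -3, 1, 3)
  row2 ← row2 − (1)·row0  ⇒  L[2][0]=1, U row2=(0, 12, -5, -15)
  row3 ← row3 − (4)·row0  ⇒  L[3][0]=4, U row3=(0, -9, 6, 15)
Step 2: pivot at (1,1) is -3.
  row2 ← row2 − (-4)·row1  ⇒  L[2][1]=-4, U row2=(0, 0, -1, -3)
  row3 ← row3 − (3)·row1  ⇒  L[3][1]=3, U row3=(0, 0, 3, 6)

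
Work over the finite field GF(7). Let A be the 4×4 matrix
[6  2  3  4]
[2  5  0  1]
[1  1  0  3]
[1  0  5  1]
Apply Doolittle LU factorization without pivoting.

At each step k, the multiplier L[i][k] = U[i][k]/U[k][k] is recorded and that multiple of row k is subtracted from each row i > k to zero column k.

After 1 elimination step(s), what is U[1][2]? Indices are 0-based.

Step 1: pivot at (0,0) is 6.
  row1 ← row1 − (5)·row0  ⇒  L[1][0]=5, U row1=(0, 2, 6, 2)
  row2 ← row2 − (6)·row0  ⇒  L[2][0]=6, U row2=(0, 3, 3, 0)
  row3 ← row3 − (6)·row0  ⇒  L[3][0]=6, U row3=(0, 2, 1, 5)

U[1][2] = 6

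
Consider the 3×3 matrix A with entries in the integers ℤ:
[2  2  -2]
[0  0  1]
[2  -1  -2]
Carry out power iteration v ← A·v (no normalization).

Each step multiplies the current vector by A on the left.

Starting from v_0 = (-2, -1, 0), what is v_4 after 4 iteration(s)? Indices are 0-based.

v_4 = (-30, 3, -12)

v_0 = (-2, -1, 0).
v_1 = A·v_0 = (-6, 0, -3).
v_2 = A·v_1 = (-6, -3, -6).
v_3 = A·v_2 = (-6, -6, 3).
v_4 = A·v_3 = (-30, 3, -12).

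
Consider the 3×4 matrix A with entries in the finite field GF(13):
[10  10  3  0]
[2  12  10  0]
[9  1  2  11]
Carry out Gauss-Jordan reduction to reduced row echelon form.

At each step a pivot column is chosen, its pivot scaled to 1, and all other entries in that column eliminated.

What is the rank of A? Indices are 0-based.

step 1: normalize row 0 (÷10) = (1, 1, 12, 0)
  row 1: subtract 2×row0 = (0, 10, 12, 0)
  row 2: subtract 9×row0 = (0, 5, 11, 11)
step 2: normalize row 1 (÷10) = (0, 1, 9, 0)
  row 0: subtract 1×row1 = (1, 0, 3, 0)
  row 2: subtract 5×row1 = (0, 0, 5, 11)
step 3: normalize row 2 (÷5) = (0, 0, 1, 10)
  row 0: subtract 3×row2 = (1, 0, 0, 9)
  row 1: subtract 9×row2 = (0, 1, 0, 1)

rank = 3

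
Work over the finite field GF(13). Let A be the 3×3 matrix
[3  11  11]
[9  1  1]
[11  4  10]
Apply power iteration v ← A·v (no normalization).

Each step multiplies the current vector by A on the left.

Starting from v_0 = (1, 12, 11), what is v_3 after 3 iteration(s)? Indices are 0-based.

v_0 = (1, 12, 11).
v_1 = A·v_0 = (9, 6, 0).
v_2 = A·v_1 = (2, 9, 6).
v_3 = A·v_2 = (2, 7, 1).

v_3 = (2, 7, 1)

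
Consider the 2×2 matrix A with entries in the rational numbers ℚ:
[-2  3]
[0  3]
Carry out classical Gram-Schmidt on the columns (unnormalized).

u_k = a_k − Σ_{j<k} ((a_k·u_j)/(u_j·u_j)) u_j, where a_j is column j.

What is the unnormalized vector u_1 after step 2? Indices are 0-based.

u_1 = (0, 3)

Step 1: u_0 = a_0 = (-2, 0).
Step 2: u_1 = a_1 − (-3/2)·u_0 = (0, 3).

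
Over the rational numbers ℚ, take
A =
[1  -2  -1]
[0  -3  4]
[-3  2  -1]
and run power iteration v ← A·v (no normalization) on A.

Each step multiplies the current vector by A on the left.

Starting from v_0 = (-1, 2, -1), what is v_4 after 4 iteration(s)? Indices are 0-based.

v_0 = (-1, 2, -1).
v_1 = A·v_0 = (-4, -10, 8).
v_2 = A·v_1 = (8, 62, -16).
v_3 = A·v_2 = (-100, -250, 116).
v_4 = A·v_3 = (284, 1214, -316).

v_4 = (284, 1214, -316)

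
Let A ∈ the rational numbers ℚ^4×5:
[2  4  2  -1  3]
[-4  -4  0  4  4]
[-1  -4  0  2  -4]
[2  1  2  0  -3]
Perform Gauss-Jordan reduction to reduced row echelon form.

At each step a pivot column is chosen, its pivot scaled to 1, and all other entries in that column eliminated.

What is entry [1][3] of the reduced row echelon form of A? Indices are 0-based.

M[1][3] = -1/3

[1] R0 /= 2  ⇒  (1, 2, 1, -1/2, 3/2)
     R1 -= -4·R0  ⇒  (0, 4, 4, 2, 10)
     R2 -= -1·R0  ⇒  (0, -2, 1, 3/2, -5/2)
     R3 -= 2·R0  ⇒  (0, -3, 0, 1, -6)
[2] R1 /= 4  ⇒  (0, 1, 1, 1/2, 5/2)
     R0 -= 2·R1  ⇒  (1, 0, -1, -3/2, -7/2)
     R2 -= -2·R1  ⇒  (0, 0, 3, 5/2, 5/2)
     R3 -= -3·R1  ⇒  (0, 0, 3, 5/2, 3/2)
[3] R2 /= 3  ⇒  (0, 0, 1, 5/6, 5/6)
     R0 -= -1·R2  ⇒  (1, 0, 0, -2/3, -8/3)
     R1 -= 1·R2  ⇒  (0, 1, 0, -1/3, 5/3)
     R3 -= 3·R2  ⇒  (0, 0, 0, 0, -1)
column 3 empty below row 3
[4] R3 /= -1  ⇒  (0, 0, 0, 0, 1)
     R0 -= -8/3·R3  ⇒  (1, 0, 0, -2/3, 0)
     R1 -= 5/3·R3  ⇒  (0, 1, 0, -1/3, 0)
     R2 -= 5/6·R3  ⇒  (0, 0, 1, 5/6, 0)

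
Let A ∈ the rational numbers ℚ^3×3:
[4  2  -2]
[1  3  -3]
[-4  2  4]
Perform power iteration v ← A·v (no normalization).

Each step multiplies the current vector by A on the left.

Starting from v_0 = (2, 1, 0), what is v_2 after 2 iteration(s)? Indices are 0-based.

v_2 = (62, 43, -54)

v_0 = (2, 1, 0).
v_1 = A·v_0 = (10, 5, -6).
v_2 = A·v_1 = (62, 43, -54).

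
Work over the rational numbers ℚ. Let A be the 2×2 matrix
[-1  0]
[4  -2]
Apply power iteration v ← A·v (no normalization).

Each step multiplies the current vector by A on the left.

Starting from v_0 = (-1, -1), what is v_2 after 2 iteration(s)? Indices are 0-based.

v_0 = (-1, -1).
v_1 = A·v_0 = (1, -2).
v_2 = A·v_1 = (-1, 8).

v_2 = (-1, 8)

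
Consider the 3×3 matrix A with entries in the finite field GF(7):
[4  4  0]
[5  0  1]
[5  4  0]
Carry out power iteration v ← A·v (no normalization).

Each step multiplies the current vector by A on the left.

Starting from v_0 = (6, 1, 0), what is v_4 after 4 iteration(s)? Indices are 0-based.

v_0 = (6, 1, 0).
v_1 = A·v_0 = (0, 2, 6).
v_2 = A·v_1 = (1, 6, 1).
v_3 = A·v_2 = (0, 6, 1).
v_4 = A·v_3 = (3, 1, 3).

v_4 = (3, 1, 3)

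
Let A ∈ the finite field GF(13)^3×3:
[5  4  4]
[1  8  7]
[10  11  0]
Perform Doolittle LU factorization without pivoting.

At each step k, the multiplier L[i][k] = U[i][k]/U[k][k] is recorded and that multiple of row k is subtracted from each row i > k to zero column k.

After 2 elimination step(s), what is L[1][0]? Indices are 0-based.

Step 1: pivot at (0,0) is 5.
  row1 ← row1 − (8)·row0  ⇒  L[1][0]=8, U row1=(0, 2, 1)
  row2 ← row2 − (2)·row0  ⇒  L[2][0]=2, U row2=(0, 3, 5)
Step 2: pivot at (1,1) is 2.
  row2 ← row2 − (8)·row1  ⇒  L[2][1]=8, U row2=(0, 0, 10)

L[1][0] = 8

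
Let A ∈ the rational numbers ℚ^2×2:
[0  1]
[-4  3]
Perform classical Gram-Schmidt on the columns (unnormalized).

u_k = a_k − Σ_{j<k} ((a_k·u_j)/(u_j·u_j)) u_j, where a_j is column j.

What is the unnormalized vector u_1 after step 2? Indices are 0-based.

u_1 = (1, 0)

Step 1: u_0 = a_0 = (0, -4).
Step 2: u_1 = a_1 − (-3/4)·u_0 = (1, 0).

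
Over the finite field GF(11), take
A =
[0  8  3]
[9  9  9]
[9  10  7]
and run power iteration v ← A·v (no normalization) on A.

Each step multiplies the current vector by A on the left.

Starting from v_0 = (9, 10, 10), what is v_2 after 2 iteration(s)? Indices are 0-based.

v_0 = (9, 10, 10).
v_1 = A·v_0 = (0, 8, 9).
v_2 = A·v_1 = (3, 10, 0).

v_2 = (3, 10, 0)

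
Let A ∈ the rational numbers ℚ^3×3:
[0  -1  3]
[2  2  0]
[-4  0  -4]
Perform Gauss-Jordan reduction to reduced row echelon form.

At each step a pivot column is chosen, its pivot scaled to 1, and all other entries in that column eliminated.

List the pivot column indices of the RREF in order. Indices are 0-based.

step 1: exchange rows 0,1
step 1: normalize row 0 (÷2) = (1, 1, 0)
  row 2: subtract -4×row0 = (0, 4, -4)
step 2: normalize row 1 (÷-1) = (0, 1, -3)
  row 0: subtract 1×row1 = (1, 0, 3)
  row 2: subtract 4×row1 = (0, 0, 8)
step 3: normalize row 2 (÷8) = (0, 0, 1)
  row 0: subtract 3×row2 = (1, 0, 0)
  row 1: subtract -3×row2 = (0, 1, 0)

pivot columns: 0, 1, 2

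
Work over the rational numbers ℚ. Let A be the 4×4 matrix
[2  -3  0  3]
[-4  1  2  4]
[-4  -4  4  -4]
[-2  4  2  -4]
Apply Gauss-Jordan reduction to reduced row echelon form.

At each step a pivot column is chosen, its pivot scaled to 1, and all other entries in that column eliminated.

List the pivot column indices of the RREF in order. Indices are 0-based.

step 1: normalize row 0 (÷2) = (1, -3/2, 0, 3/2)
  row 1: subtract -4×row0 = (0, -5, 2, 10)
  row 2: subtract -4×row0 = (0, -10, 4, 2)
  row 3: subtract -2×row0 = (0, 1, 2, -1)
step 2: normalize row 1 (÷-5) = (0, 1, -2/5, -2)
  row 0: subtract -3/2×row1 = (1, 0, -3/5, -3/2)
  row 2: subtract -10×row1 = (0, 0, 0, -18)
  row 3: subtract 1×row1 = (0, 0, 12/5, 1)
step 3: exchange rows 2,3
step 3: normalize row 2 (÷12/5) = (0, 0, 1, 5/12)
  row 0: subtract -3/5×row2 = (1, 0, 0, -5/4)
  row 1: subtract -2/5×row2 = (0, 1, 0, -11/6)
step 4: normalize row 3 (÷-18) = (0, 0, 0, 1)
  row 0: subtract -5/4×row3 = (1, 0, 0, 0)
  row 1: subtract -11/6×row3 = (0, 1, 0, 0)
  row 2: subtract 5/12×row3 = (0, 0, 1, 0)

pivot columns: 0, 1, 2, 3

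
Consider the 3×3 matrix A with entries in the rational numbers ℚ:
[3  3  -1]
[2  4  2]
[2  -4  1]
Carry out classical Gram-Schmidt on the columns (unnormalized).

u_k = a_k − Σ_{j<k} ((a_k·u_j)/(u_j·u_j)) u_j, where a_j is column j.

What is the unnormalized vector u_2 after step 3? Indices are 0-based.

Step 1: u_0 = a_0 = (3, 2, 2).
Step 2: u_1 = a_1 − (9/17)·u_0 = (24/17, 50/17, -86/17).
Step 3: u_2 = a_2 − (3/17)·u_0 − (-5/308)·u_1 = (-116/77, 261/154, 87/154).

u_2 = (-116/77, 261/154, 87/154)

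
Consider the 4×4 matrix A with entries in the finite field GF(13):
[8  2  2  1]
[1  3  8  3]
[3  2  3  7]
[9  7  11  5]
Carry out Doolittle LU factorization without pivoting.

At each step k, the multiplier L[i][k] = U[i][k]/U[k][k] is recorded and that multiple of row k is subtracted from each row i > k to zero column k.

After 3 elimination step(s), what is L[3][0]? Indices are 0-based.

L[3][0] = 6

k=0: U[0][0]=8
  eliminate (1,0): mult=5, new row 1: (0, 6, 11, 11); set L[1][0]=5
  eliminate (2,0): mult=2, new row 2: (0, 11, 12, 5); set L[2][0]=2
  eliminate (3,0): mult=6, new row 3: (0, 8, 12, 12); set L[3][0]=6
k=1: U[1][1]=6
  eliminate (2,1): mult=4, new row 2: (0, 0, 7, 0); set L[2][1]=4
  eliminate (3,1): mult=10, new row 3: (0, 0, 6, 6); set L[3][1]=10
k=2: U[2][2]=7
  eliminate (3,2): mult=12, new row 3: (0, 0, 0, 6); set L[3][2]=12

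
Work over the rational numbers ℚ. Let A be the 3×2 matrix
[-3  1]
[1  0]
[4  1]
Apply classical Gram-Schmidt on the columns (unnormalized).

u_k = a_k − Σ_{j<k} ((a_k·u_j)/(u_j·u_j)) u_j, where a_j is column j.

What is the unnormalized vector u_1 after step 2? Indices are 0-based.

u_1 = (29/26, -1/26, 11/13)

Step 1: u_0 = a_0 = (-3, 1, 4).
Step 2: u_1 = a_1 − (1/26)·u_0 = (29/26, -1/26, 11/13).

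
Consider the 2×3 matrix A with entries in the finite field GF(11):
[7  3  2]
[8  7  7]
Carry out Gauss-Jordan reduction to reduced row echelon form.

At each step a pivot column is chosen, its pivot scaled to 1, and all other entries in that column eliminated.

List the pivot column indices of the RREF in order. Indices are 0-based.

pivot(0,0)=7: scale R0 → (1, 2, 5)
  clear (1,0): R1 −= (8)R0 → (0, 2, 0)
pivot(1,1)=2: scale R1 → (0, 1, 0)
  clear (0,1): R0 −= (2)R1 → (1, 0, 5)

pivot columns: 0, 1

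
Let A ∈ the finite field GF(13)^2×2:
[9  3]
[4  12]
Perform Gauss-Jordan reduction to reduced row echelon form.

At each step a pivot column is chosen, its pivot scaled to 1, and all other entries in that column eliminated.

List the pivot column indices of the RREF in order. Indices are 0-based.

step 1: normalize row 0 (÷9) = (1, 9)
  row 1: subtract 4×row0 = (0, 2)
step 2: normalize row 1 (÷2) = (0, 1)
  row 0: subtract 9×row1 = (1, 0)

pivot columns: 0, 1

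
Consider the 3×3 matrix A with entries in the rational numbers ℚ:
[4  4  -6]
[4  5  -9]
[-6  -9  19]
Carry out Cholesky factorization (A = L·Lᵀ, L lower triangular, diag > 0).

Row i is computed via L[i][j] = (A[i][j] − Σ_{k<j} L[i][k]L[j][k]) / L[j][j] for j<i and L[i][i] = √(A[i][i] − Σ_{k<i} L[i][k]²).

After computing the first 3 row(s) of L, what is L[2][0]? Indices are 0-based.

Step 1: L[0][0] = √(4) = 2.
  L[1][0] = (4) / L[0][0] = 2.
Step 2: L[1][1] = √(1) = 1.
  L[2][0] = (-6) / L[0][0] = -3.
  L[2][1] = (-3) / L[1][1] = -3.
Step 3: L[2][2] = √(1) = 1.

L[2][0] = -3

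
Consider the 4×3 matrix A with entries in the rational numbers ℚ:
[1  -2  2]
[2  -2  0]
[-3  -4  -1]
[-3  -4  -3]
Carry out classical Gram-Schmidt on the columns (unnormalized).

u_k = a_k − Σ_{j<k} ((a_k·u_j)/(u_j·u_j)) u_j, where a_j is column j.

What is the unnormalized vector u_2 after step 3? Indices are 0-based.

u_2 = (224/149, -160/149, 133/149, -165/149)

Step 1: u_0 = a_0 = (1, 2, -3, -3).
Step 2: u_1 = a_1 − (18/23)·u_0 = (-64/23, -82/23, -38/23, -38/23).
Step 3: u_2 = a_2 − (14/23)·u_0 − (6/149)·u_1 = (224/149, -160/149, 133/149, -165/149).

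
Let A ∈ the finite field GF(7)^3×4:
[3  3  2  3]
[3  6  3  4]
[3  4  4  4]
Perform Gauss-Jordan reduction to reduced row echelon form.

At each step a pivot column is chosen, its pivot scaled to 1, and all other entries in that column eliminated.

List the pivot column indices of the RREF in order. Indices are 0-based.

pivot columns: 0, 1, 2

pivot(0,0)=3: scale R0 → (1, 1, 3, 1)
  clear (1,0): R1 −= (3)R0 → (0, 3, 1, 1)
  clear (2,0): R2 −= (3)R0 → (0, 1, 2, 1)
pivot(1,1)=3: scale R1 → (0, 1, 5, 5)
  clear (0,1): R0 −= (1)R1 → (1, 0, 5, 3)
  clear (2,1): R2 −= (1)R1 → (0, 0, 4, 3)
pivot(2,2)=4: scale R2 → (0, 0, 1, 6)
  clear (0,2): R0 −= (5)R2 → (1, 0, 0, 1)
  clear (1,2): R1 −= (5)R2 → (0, 1, 0, 3)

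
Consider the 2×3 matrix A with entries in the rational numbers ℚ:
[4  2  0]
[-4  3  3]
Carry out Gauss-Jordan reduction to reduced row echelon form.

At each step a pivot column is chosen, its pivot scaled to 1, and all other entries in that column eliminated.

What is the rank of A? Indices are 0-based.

rank = 2

pivot(0,0)=4: scale R0 → (1, 1/2, 0)
  clear (1,0): R1 −= (-4)R0 → (0, 5, 3)
pivot(1,1)=5: scale R1 → (0, 1, 3/5)
  clear (0,1): R0 −= (1/2)R1 → (1, 0, -3/10)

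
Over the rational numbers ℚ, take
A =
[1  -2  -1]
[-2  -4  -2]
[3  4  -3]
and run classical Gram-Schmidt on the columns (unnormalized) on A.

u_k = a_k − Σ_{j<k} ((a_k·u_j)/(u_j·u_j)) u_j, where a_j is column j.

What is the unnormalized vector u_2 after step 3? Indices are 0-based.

Step 1: u_0 = a_0 = (1, -2, 3).
Step 2: u_1 = a_1 − (9/7)·u_0 = (-23/7, -10/7, 1/7).
Step 3: u_2 = a_2 − (-3/7)·u_0 − (4/9)·u_1 = (8/9, -20/9, -16/9).

u_2 = (8/9, -20/9, -16/9)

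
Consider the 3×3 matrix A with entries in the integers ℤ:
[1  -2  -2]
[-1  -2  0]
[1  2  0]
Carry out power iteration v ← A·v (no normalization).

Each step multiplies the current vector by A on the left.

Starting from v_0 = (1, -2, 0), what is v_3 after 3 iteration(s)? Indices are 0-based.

v_0 = (1, -2, 0).
v_1 = A·v_0 = (5, 3, -3).
v_2 = A·v_1 = (5, -11, 11).
v_3 = A·v_2 = (5, 17, -17).

v_3 = (5, 17, -17)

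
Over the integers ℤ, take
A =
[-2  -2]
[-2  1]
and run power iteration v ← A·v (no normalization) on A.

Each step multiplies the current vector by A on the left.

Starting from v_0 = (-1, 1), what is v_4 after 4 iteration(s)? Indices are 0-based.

v_0 = (-1, 1).
v_1 = A·v_0 = (0, 3).
v_2 = A·v_1 = (-6, 3).
v_3 = A·v_2 = (6, 15).
v_4 = A·v_3 = (-42, 3).

v_4 = (-42, 3)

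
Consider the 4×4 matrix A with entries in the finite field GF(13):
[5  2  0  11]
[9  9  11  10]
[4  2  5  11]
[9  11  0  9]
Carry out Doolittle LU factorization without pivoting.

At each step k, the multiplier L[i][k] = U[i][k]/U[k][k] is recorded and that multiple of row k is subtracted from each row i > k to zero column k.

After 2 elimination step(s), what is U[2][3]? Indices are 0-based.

[col 0] pivot 5
  R1 -= 7*R0 → (0, 8, 11, 11)  (L[1][0] := 7)
  R2 -= 6*R0 → (0, 3, 5, 10)  (L[2][0] := 6)
  R3 -= 7*R0 → (0, 10, 0, 10)  (L[3][0] := 7)
[col 1] pivot 8
  R2 -= 2*R1 → (0, 0, 9, 1)  (L[2][1] := 2)
  R3 -= 11*R1 → (0, 0, 9, 6)  (L[3][1] := 11)

U[2][3] = 1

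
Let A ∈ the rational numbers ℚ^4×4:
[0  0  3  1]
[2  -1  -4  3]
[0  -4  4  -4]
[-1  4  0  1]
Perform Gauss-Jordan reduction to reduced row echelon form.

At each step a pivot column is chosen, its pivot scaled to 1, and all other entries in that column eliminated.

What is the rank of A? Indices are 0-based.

pivot(0,0): swap R0↔R1
pivot(0,0)=2: scale R0 → (1, -1/2, -2, 3/2)
  clear (3,0): R3 −= (-1)R0 → (0, 7/2, -2, 5/2)
pivot(1,1): swap R1↔R2
pivot(1,1)=-4: scale R1 → (0, 1, -1, 1)
  clear (0,1): R0 −= (-1/2)R1 → (1, 0, -5/2, 2)
  clear (3,1): R3 −= (7/2)R1 → (0, 0, 3/2, -1)
pivot(2,2)=3: scale R2 → (0, 0, 1, 1/3)
  clear (0,2): R0 −= (-5/2)R2 → (1, 0, 0, 17/6)
  clear (1,2): R1 −= (-1)R2 → (0, 1, 0, 4/3)
  clear (3,2): R3 −= (3/2)R2 → (0, 0, 0, -3/2)
pivot(3,3)=-3/2: scale R3 → (0, 0, 0, 1)
  clear (0,3): R0 −= (17/6)R3 → (1, 0, 0, 0)
  clear (1,3): R1 −= (4/3)R3 → (0, 1, 0, 0)
  clear (2,3): R2 −= (1/3)R3 → (0, 0, 1, 0)

rank = 4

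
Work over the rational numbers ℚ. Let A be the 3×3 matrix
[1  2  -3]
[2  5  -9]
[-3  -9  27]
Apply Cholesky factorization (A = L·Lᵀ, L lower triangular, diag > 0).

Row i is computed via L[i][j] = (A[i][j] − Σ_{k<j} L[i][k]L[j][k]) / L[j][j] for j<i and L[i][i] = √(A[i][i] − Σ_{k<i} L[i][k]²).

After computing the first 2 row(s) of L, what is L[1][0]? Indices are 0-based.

L[1][0] = 2

Step 1: L[0][0] = √(1) = 1.
  L[1][0] = (2) / L[0][0] = 2.
Step 2: L[1][1] = √(1) = 1.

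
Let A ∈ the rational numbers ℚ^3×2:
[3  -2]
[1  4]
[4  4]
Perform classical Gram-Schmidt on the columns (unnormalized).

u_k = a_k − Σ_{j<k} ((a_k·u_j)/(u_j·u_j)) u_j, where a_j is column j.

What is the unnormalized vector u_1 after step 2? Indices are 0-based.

u_1 = (-47/13, 45/13, 24/13)

Step 1: u_0 = a_0 = (3, 1, 4).
Step 2: u_1 = a_1 − (7/13)·u_0 = (-47/13, 45/13, 24/13).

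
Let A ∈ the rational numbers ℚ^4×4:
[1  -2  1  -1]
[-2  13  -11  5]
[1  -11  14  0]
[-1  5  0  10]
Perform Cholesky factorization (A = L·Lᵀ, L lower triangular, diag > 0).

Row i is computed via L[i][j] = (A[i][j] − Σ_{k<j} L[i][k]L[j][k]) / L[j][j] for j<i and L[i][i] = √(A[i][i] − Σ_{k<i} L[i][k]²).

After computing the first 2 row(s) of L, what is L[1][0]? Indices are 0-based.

L[1][0] = -2

Step 1: L[0][0] = √(1) = 1.
  L[1][0] = (-2) / L[0][0] = -2.
Step 2: L[1][1] = √(9) = 3.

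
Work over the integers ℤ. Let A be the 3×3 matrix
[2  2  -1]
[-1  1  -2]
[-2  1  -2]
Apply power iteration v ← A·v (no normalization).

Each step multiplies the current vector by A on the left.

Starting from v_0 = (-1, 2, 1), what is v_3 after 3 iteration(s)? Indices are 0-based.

v_0 = (-1, 2, 1).
v_1 = A·v_0 = (1, 1, 2).
v_2 = A·v_1 = (2, -4, -5).
v_3 = A·v_2 = (1, 4, 2).

v_3 = (1, 4, 2)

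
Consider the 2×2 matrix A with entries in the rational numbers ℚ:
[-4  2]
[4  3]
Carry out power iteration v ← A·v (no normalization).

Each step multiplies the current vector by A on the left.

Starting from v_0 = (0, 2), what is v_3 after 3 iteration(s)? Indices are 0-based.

v_0 = (0, 2).
v_1 = A·v_0 = (4, 6).
v_2 = A·v_1 = (-4, 34).
v_3 = A·v_2 = (84, 86).

v_3 = (84, 86)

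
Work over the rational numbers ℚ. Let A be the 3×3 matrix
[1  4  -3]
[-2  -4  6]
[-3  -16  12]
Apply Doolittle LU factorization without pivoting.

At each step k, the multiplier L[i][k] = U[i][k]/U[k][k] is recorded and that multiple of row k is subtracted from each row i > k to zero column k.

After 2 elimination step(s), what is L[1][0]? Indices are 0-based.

k=0: U[0][0]=1
  eliminate (1,0): mult=-2, new row 1: (0, 4, 0); set L[1][0]=-2
  eliminate (2,0): mult=-3, new row 2: (0, -4, 3); set L[2][0]=-3
k=1: U[1][1]=4
  eliminate (2,1): mult=-1, new row 2: (0, 0, 3); set L[2][1]=-1

L[1][0] = -2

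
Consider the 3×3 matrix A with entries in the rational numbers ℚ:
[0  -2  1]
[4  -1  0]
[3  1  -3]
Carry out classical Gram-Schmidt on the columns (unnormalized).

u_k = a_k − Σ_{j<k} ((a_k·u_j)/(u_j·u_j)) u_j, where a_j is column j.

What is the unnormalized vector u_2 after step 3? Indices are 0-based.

Step 1: u_0 = a_0 = (0, 4, 3).
Step 2: u_1 = a_1 − (-1/25)·u_0 = (-2, -21/25, 28/25).
Step 3: u_2 = a_2 − (-9/25)·u_0 − (-134/149)·u_1 = (-119/149, 102/149, -136/149).

u_2 = (-119/149, 102/149, -136/149)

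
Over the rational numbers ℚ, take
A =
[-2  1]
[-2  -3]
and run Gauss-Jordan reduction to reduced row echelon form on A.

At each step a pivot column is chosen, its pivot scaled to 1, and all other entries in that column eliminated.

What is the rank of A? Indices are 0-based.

rank = 2

[1] R0 /= -2  ⇒  (1, -1/2)
     R1 -= -2·R0  ⇒  (0, -4)
[2] R1 /= -4  ⇒  (0, 1)
     R0 -= -1/2·R1  ⇒  (1, 0)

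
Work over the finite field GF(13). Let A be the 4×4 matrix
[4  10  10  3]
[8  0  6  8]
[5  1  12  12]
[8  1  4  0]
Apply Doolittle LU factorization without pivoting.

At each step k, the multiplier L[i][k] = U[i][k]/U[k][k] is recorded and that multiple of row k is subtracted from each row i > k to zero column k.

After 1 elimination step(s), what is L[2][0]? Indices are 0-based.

[col 0] pivot 4
  R1 -= 2*R0 → (0, 6, 12, 2)  (L[1][0] := 2)
  R2 -= 11*R0 → (0, 8, 6, 5)  (L[2][0] := 11)
  R3 -= 2*R0 → (0, 7, 10, 7)  (L[3][0] := 2)

L[2][0] = 11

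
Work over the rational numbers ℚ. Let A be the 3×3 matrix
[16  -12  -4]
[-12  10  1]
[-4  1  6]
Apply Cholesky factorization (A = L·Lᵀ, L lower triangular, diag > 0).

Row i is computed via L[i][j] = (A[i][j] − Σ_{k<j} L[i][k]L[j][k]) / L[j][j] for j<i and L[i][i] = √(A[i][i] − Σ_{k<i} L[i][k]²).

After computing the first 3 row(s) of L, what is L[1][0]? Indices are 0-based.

L[1][0] = -3

Step 1: L[0][0] = √(16) = 4.
  L[1][0] = (-12) / L[0][0] = -3.
Step 2: L[1][1] = √(1) = 1.
  L[2][0] = (-4) / L[0][0] = -1.
  L[2][1] = (-2) / L[1][1] = -2.
Step 3: L[2][2] = √(1) = 1.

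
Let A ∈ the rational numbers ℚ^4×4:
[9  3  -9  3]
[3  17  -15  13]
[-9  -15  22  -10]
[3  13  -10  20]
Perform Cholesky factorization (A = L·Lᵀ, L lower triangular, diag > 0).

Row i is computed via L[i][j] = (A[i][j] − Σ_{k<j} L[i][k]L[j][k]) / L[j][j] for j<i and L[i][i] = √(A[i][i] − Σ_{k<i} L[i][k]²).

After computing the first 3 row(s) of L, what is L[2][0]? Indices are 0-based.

Step 1: L[0][0] = √(9) = 3.
  L[1][0] = (3) / L[0][0] = 1.
Step 2: L[1][1] = √(16) = 4.
  L[2][0] = (-9) / L[0][0] = -3.
  L[2][1] = (-12) / L[1][1] = -3.
Step 3: L[2][2] = √(4) = 2.

L[2][0] = -3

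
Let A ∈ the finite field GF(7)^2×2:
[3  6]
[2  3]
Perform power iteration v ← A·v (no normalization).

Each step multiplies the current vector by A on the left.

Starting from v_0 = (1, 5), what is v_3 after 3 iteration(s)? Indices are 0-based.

v_0 = (1, 5).
v_1 = A·v_0 = (5, 3).
v_2 = A·v_1 = (5, 5).
v_3 = A·v_2 = (3, 4).

v_3 = (3, 4)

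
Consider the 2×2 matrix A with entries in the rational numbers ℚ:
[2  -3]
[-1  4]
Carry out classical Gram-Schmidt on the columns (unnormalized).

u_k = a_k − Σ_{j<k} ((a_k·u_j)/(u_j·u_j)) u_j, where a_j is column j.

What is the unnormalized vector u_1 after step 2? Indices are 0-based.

Step 1: u_0 = a_0 = (2, -1).
Step 2: u_1 = a_1 − (-2)·u_0 = (1, 2).

u_1 = (1, 2)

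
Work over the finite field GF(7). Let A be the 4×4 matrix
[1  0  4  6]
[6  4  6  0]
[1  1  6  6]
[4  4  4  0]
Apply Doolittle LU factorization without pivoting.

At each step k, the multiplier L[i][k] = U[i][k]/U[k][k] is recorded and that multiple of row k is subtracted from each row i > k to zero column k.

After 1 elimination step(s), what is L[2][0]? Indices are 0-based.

L[2][0] = 1

k=0: U[0][0]=1
  eliminate (1,0): mult=6, new row 1: (0, 4, 3, 6); set L[1][0]=6
  eliminate (2,0): mult=1, new row 2: (0, 1, 2, 0); set L[2][0]=1
  eliminate (3,0): mult=4, new row 3: (0, 4, 2, 4); set L[3][0]=4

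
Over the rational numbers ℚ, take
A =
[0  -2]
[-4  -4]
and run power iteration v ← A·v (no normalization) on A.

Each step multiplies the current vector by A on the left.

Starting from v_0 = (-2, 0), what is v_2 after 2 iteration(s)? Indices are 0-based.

v_2 = (-16, -32)

v_0 = (-2, 0).
v_1 = A·v_0 = (0, 8).
v_2 = A·v_1 = (-16, -32).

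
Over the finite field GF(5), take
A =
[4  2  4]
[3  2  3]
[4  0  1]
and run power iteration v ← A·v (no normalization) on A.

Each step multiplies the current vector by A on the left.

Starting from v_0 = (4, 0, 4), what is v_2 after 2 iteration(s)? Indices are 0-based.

v_0 = (4, 0, 4).
v_1 = A·v_0 = (2, 4, 0).
v_2 = A·v_1 = (1, 4, 3).

v_2 = (1, 4, 3)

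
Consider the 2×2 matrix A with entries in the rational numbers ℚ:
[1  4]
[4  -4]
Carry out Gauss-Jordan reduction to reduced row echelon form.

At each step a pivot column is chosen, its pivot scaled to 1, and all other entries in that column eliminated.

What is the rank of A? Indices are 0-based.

step 1: normalize row 0 (÷1) = (1, 4)
  row 1: subtract 4×row0 = (0, -20)
step 2: normalize row 1 (÷-20) = (0, 1)
  row 0: subtract 4×row1 = (1, 0)

rank = 2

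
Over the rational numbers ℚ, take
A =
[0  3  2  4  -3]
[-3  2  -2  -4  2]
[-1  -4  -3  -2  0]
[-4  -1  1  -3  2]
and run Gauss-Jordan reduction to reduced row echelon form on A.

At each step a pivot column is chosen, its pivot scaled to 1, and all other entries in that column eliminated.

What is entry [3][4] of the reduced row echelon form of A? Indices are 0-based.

[1] R0 <-> R1
[1] R0 /= -3  ⇒  (1, -2/3, 2/3, 4/3, -2/3)
     R2 -= -1·R0  ⇒  (0, -14/3, -7/3, -2/3, -2/3)
     R3 -= -4·R0  ⇒  (0, -11/3, 11/3, 7/3, -2/3)
[2] R1 /= 3  ⇒  (0, 1, 2/3, 4/3, -1)
     R0 -= -2/3·R1  ⇒  (1, 0, 10/9, 20/9, -4/3)
     R2 -= -14/3·R1  ⇒  (0, 0, 7/9, 50/9, -16/3)
     R3 -= -11/3·R1  ⇒  (0, 0, 55/9, 65/9, -13/3)
[3] R2 /= 7/9  ⇒  (0, 0, 1, 50/7, -48/7)
     R0 -= 10/9·R2  ⇒  (1, 0, 0, -40/7, 44/7)
     R1 -= 2/3·R2  ⇒  (0, 1, 0, -24/7, 25/7)
     R3 -= 55/9·R2  ⇒  (0, 0, 0, -255/7, 263/7)
[4] R3 /= -255/7  ⇒  (0, 0, 0, 1, -263/255)
     R0 -= -40/7·R3  ⇒  (1, 0, 0, 0, 20/51)
     R1 -= -24/7·R3  ⇒  (0, 1, 0, 0, 3/85)
     R2 -= 50/7·R3  ⇒  (0, 0, 1, 0, 26/51)

M[3][4] = -263/255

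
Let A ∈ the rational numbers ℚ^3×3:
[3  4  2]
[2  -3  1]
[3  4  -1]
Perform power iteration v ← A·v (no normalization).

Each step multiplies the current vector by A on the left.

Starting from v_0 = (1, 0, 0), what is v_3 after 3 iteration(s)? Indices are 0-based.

v_3 = (109, 51, 67)

v_0 = (1, 0, 0).
v_1 = A·v_0 = (3, 2, 3).
v_2 = A·v_1 = (23, 3, 14).
v_3 = A·v_2 = (109, 51, 67).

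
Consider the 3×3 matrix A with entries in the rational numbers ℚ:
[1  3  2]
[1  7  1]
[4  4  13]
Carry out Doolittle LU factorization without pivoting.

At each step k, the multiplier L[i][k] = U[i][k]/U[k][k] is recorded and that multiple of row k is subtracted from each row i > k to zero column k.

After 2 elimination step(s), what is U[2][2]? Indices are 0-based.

[col 0] pivot 1
  R1 -= 1*R0 → (0, 4, -1)  (L[1][0] := 1)
  R2 -= 4*R0 → (0, -8, 5)  (L[2][0] := 4)
[col 1] pivot 4
  R2 -= -2*R1 → (0, 0, 3)  (L[2][1] := -2)

U[2][2] = 3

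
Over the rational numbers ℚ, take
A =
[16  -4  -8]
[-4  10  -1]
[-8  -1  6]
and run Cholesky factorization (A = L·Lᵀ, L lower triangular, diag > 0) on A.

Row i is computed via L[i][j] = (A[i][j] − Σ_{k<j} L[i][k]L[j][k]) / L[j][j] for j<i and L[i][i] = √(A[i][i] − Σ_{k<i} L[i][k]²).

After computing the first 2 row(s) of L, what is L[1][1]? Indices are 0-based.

L[1][1] = 3

Step 1: L[0][0] = √(16) = 4.
  L[1][0] = (-4) / L[0][0] = -1.
Step 2: L[1][1] = √(9) = 3.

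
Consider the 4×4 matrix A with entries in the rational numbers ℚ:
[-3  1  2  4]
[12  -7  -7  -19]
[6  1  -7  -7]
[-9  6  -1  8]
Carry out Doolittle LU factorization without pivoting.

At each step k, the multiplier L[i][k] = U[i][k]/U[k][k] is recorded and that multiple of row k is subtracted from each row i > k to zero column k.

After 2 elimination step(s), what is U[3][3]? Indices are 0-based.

U[3][3] = -7

Step 1: pivot at (0,0) is -3.
  row1 ← row1 − (-4)·row0  ⇒  L[1][0]=-4, U row1=(0, -3, 1, -3)
  row2 ← row2 − (-2)·row0  ⇒  L[2][0]=-2, U row2=(0, 3, -3, 1)
  row3 ← row3 − (3)·row0  ⇒  L[3][0]=3, U row3=(0, 3, -7, -4)
Step 2: pivot at (1,1) is -3.
  row2 ← row2 − (-1)·row1  ⇒  L[2][1]=-1, U row2=(0, 0, -2, -2)
  row3 ← row3 − (-1)·row1  ⇒  L[3][1]=-1, U row3=(0, 0, -6, -7)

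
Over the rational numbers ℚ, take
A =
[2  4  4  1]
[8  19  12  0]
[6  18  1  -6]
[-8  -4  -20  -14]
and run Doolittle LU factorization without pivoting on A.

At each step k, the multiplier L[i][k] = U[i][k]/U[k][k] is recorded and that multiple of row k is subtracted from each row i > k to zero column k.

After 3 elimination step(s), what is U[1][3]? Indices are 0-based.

U[1][3] = -4

k=0: U[0][0]=2
  eliminate (1,0): mult=4, new row 1: (0, 3, -4, -4); set L[1][0]=4
  eliminate (2,0): mult=3, new row 2: (0, 6, -11, -9); set L[2][0]=3
  eliminate (3,0): mult=-4, new row 3: (0, 12, -4, -10); set L[3][0]=-4
k=1: U[1][1]=3
  eliminate (2,1): mult=2, new row 2: (0, 0, -3, -1); set L[2][1]=2
  eliminate (3,1): mult=4, new row 3: (0, 0, 12, 6); set L[3][1]=4
k=2: U[2][2]=-3
  eliminate (3,2): mult=-4, new row 3: (0, 0, 0, 2); set L[3][2]=-4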